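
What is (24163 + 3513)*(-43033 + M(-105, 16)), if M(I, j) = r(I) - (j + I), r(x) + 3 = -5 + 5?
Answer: -1188601172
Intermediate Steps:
r(x) = -3 (r(x) = -3 + (-5 + 5) = -3 + 0 = -3)
M(I, j) = -3 - I - j (M(I, j) = -3 - (j + I) = -3 - (I + j) = -3 + (-I - j) = -3 - I - j)
(24163 + 3513)*(-43033 + M(-105, 16)) = (24163 + 3513)*(-43033 + (-3 - 1*(-105) - 1*16)) = 27676*(-43033 + (-3 + 105 - 16)) = 27676*(-43033 + 86) = 27676*(-42947) = -1188601172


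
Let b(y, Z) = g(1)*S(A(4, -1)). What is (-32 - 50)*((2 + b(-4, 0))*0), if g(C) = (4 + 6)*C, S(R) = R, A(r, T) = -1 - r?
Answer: 0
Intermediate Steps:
g(C) = 10*C
b(y, Z) = -50 (b(y, Z) = (10*1)*(-1 - 1*4) = 10*(-1 - 4) = 10*(-5) = -50)
(-32 - 50)*((2 + b(-4, 0))*0) = (-32 - 50)*((2 - 50)*0) = -(-3936)*0 = -82*0 = 0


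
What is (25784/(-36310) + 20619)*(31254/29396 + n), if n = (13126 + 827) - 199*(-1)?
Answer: 77867742487126319/266842190 ≈ 2.9181e+8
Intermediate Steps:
n = 14152 (n = 13953 + 199 = 14152)
(25784/(-36310) + 20619)*(31254/29396 + n) = (25784/(-36310) + 20619)*(31254/29396 + 14152) = (25784*(-1/36310) + 20619)*(31254*(1/29396) + 14152) = (-12892/18155 + 20619)*(15627/14698 + 14152) = (374325053/18155)*(208021723/14698) = 77867742487126319/266842190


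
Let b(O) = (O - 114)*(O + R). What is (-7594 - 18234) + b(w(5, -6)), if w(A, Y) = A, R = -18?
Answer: -24411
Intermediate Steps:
b(O) = (-114 + O)*(-18 + O) (b(O) = (O - 114)*(O - 18) = (-114 + O)*(-18 + O))
(-7594 - 18234) + b(w(5, -6)) = (-7594 - 18234) + (2052 + 5**2 - 132*5) = -25828 + (2052 + 25 - 660) = -25828 + 1417 = -24411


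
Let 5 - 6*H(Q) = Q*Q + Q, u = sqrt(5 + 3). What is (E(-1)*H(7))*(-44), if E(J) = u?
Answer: 748*sqrt(2) ≈ 1057.8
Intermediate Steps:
u = 2*sqrt(2) (u = sqrt(8) = 2*sqrt(2) ≈ 2.8284)
E(J) = 2*sqrt(2)
H(Q) = 5/6 - Q/6 - Q**2/6 (H(Q) = 5/6 - (Q*Q + Q)/6 = 5/6 - (Q**2 + Q)/6 = 5/6 - (Q + Q**2)/6 = 5/6 + (-Q/6 - Q**2/6) = 5/6 - Q/6 - Q**2/6)
(E(-1)*H(7))*(-44) = ((2*sqrt(2))*(5/6 - 1/6*7 - 1/6*7**2))*(-44) = ((2*sqrt(2))*(5/6 - 7/6 - 1/6*49))*(-44) = ((2*sqrt(2))*(5/6 - 7/6 - 49/6))*(-44) = ((2*sqrt(2))*(-17/2))*(-44) = -17*sqrt(2)*(-44) = 748*sqrt(2)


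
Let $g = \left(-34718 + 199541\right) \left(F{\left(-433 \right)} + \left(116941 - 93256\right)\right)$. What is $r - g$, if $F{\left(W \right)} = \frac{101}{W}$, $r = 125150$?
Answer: $- \frac{1690288745842}{433} \approx -3.9037 \cdot 10^{9}$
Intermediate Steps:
$g = \frac{1690342935792}{433}$ ($g = \left(-34718 + 199541\right) \left(\frac{101}{-433} + \left(116941 - 93256\right)\right) = 164823 \left(101 \left(- \frac{1}{433}\right) + 23685\right) = 164823 \left(- \frac{101}{433} + 23685\right) = 164823 \cdot \frac{10255504}{433} = \frac{1690342935792}{433} \approx 3.9038 \cdot 10^{9}$)
$r - g = 125150 - \frac{1690342935792}{433} = - \frac{1690288745842}{433}$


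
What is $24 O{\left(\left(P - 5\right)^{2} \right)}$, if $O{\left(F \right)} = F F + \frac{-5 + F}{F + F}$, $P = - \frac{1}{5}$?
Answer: $\frac{1854527781}{105625} \approx 17558.0$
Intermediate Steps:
$P = - \frac{1}{5}$ ($P = \left(-1\right) \frac{1}{5} = - \frac{1}{5} \approx -0.2$)
$O{\left(F \right)} = F^{2} + \frac{-5 + F}{2 F}$
$24 O{\left(\left(P - 5\right)^{2} \right)} = 24 \frac{-5 + \left(- \frac{1}{5} - 5\right)^{2} + 2 \left(\left(- \frac{1}{5} - 5\right)^{2}\right)^{3}}{2 \left(- \frac{1}{5} - 5\right)^{2}} = 24 \frac{-5 + \left(- \frac{26}{5}\right)^{2} + 2 \left(\left(- \frac{26}{5}\right)^{2}\right)^{3}}{2 \left(- \frac{26}{5}\right)^{2}} = 24 \frac{-5 + \frac{676}{25} + 2 \left(\frac{676}{25}\right)^{3}}{2 \cdot \frac{676}{25}} = 24 \cdot \frac{1}{2} \cdot \frac{25}{676} \left(-5 + \frac{676}{25} + 2 \cdot \frac{308915776}{15625}\right) = 24 \cdot \frac{1}{2} \cdot \frac{25}{676} \left(-5 + \frac{676}{25} + \frac{617831552}{15625}\right) = 24 \cdot \frac{1}{2} \cdot \frac{25}{676} \cdot \frac{618175927}{15625} = 24 \cdot \frac{618175927}{845000} = \frac{1854527781}{105625}$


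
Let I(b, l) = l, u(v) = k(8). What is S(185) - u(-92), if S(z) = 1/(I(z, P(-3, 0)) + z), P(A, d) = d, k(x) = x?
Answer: -1479/185 ≈ -7.9946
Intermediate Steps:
u(v) = 8
S(z) = 1/z (S(z) = 1/(0 + z) = 1/z)
S(185) - u(-92) = 1/185 - 1*8 = 1/185 - 8 = -1479/185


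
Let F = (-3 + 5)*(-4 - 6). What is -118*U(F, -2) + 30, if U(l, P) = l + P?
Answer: 2626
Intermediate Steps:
F = -20 (F = 2*(-10) = -20)
U(l, P) = P + l
-118*U(F, -2) + 30 = -118*(-2 - 20) + 30 = -118*(-22) + 30 = 2596 + 30 = 2626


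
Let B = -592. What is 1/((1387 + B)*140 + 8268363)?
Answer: 1/8379663 ≈ 1.1934e-7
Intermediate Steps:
1/((1387 + B)*140 + 8268363) = 1/((1387 - 592)*140 + 8268363) = 1/(795*140 + 8268363) = 1/(111300 + 8268363) = 1/8379663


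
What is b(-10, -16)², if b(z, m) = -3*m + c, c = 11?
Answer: 3481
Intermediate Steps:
b(z, m) = 11 - 3*m (b(z, m) = -3*m + 11 = 11 - 3*m)
b(-10, -16)² = (11 - 3*(-16))² = (11 + 48)² = 59² = 3481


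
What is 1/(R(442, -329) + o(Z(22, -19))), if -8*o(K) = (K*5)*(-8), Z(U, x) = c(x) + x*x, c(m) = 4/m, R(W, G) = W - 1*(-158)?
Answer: 19/45675 ≈ 0.00041598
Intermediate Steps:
R(W, G) = 158 + W (R(W, G) = W + 158 = 158 + W)
Z(U, x) = x² + 4/x (Z(U, x) = 4/x + x*x = 4/x + x² = x² + 4/x)
o(K) = 5*K (o(K) = -K*5*(-8)/8 = -5*K*(-8)/8 = -(-5)*K = 5*K)
1/(R(442, -329) + o(Z(22, -19))) = 1/((158 + 442) + 5*((4 + (-19)³)/(-19))) = 1/(600 + 5*(-(4 - 6859)/19)) = 1/(600 + 5*(-1/19*(-6855))) = 1/(600 + 5*(6855/19)) = 1/(600 + 34275/19) = 1/(45675/19) = 19/45675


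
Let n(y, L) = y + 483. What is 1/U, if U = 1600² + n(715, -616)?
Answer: 1/2561198 ≈ 3.9044e-7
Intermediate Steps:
n(y, L) = 483 + y
U = 2561198 (U = 1600² + (483 + 715) = 2560000 + 1198 = 2561198)
1/U = 1/2561198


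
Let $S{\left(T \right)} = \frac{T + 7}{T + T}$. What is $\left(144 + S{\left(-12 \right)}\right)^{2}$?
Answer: $\frac{11978521}{576} \approx 20796.0$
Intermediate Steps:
$S{\left(T \right)} = \frac{7 + T}{2 T}$
$\left(144 + S{\left(-12 \right)}\right)^{2} = \left(144 + \frac{7 - 12}{2 \left(-12\right)}\right)^{2} = \left(144 + \frac{1}{2} \left(- \frac{1}{12}\right) \left(-5\right)\right)^{2} = \left(144 + \frac{5}{24}\right)^{2} = \left(\frac{3461}{24}\right)^{2} = \frac{11978521}{576}$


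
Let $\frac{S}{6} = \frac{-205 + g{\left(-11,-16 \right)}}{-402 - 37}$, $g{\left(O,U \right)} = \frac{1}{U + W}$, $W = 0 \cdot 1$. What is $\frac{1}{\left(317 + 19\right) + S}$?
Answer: $\frac{3512}{1189875} \approx 0.0029516$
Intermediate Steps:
$W = 0$
$g{\left(O,U \right)} = \frac{1}{U}$ ($g{\left(O,U \right)} = \frac{1}{U + 0} = \frac{1}{U}$)
$S = \frac{9843}{3512}$ ($S = 6 \frac{-205 + \frac{1}{-16}}{-402 - 37} = 6 \frac{-205 - \frac{1}{16}}{-439} = 6 \left(\left(- \frac{3281}{16}\right) \left(- \frac{1}{439}\right)\right) = 6 \cdot \frac{3281}{7024} = \frac{9843}{3512} \approx 2.8027$)
$\frac{1}{\left(317 + 19\right) + S} = \frac{1}{\left(317 + 19\right) + \frac{9843}{3512}} = \frac{1}{336 + \frac{9843}{3512}} = \frac{1}{\frac{1189875}{3512}} = \frac{3512}{1189875}$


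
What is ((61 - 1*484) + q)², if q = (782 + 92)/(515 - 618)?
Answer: 1975180249/10609 ≈ 1.8618e+5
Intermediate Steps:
q = -874/103 (q = 874/(-103) = 874*(-1/103) = -874/103 ≈ -8.4854)
((61 - 1*484) + q)² = ((61 - 1*484) - 874/103)² = ((61 - 484) - 874/103)² = (-423 - 874/103)² = (-44443/103)² = 1975180249/10609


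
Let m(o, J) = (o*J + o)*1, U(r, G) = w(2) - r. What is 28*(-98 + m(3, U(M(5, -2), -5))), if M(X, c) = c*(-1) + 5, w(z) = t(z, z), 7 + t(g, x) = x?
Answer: -3668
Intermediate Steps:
t(g, x) = -7 + x
w(z) = -7 + z
M(X, c) = 5 - c (M(X, c) = -c + 5 = 5 - c)
U(r, G) = -5 - r (U(r, G) = (-7 + 2) - r = -5 - r)
m(o, J) = o + J*o (m(o, J) = (J*o + o)*1 = (o + J*o)*1 = o + J*o)
28*(-98 + m(3, U(M(5, -2), -5))) = 28*(-98 + 3*(1 + (-5 - (5 - 1*(-2))))) = 28*(-98 + 3*(1 + (-5 - (5 + 2)))) = 28*(-98 + 3*(1 + (-5 - 1*7))) = 28*(-98 + 3*(1 + (-5 - 7))) = 28*(-98 + 3*(1 - 12)) = 28*(-98 + 3*(-11)) = 28*(-98 - 33) = 28*(-131) = -3668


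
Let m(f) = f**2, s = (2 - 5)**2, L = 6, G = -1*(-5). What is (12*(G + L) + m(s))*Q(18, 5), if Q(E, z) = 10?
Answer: 2130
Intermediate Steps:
G = 5
s = 9 (s = (-3)**2 = 9)
(12*(G + L) + m(s))*Q(18, 5) = (12*(5 + 6) + 9**2)*10 = (12*11 + 81)*10 = (132 + 81)*10 = 213*10 = 2130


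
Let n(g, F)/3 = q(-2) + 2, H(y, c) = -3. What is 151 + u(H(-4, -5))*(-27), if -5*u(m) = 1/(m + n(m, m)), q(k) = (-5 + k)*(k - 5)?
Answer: 37759/250 ≈ 151.04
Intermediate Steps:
q(k) = (-5 + k)**2 (q(k) = (-5 + k)*(-5 + k) = (-5 + k)**2)
n(g, F) = 153 (n(g, F) = 3*((-5 - 2)**2 + 2) = 3*((-7)**2 + 2) = 3*(49 + 2) = 3*51 = 153)
u(m) = -1/(5*(153 + m)) (u(m) = -1/(5*(m + 153)) = -1/(5*(153 + m)))
151 + u(H(-4, -5))*(-27) = 151 - 1/(765 + 5*(-3))*(-27) = 151 - 1/(765 - 15)*(-27) = 151 - 1/750*(-27) = 151 + 9/250 = 37759/250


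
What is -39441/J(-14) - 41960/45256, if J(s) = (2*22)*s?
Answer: 219886817/3484712 ≈ 63.100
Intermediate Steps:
J(s) = 44*s
-39441/J(-14) - 41960/45256 = -39441/(44*(-14)) - 41960/45256 = -39441/(-616) - 41960*1/45256 = -39441*(-1/616) - 5245/5657 = 39441/616 - 5245/5657 = 219886817/3484712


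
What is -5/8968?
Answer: -5/8968 ≈ -0.00055754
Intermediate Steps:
-5/8968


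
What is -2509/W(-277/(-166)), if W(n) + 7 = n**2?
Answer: 69138004/116163 ≈ 595.18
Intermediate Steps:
W(n) = -7 + n**2
-2509/W(-277/(-166)) = -2509/(-7 + (-277/(-166))**2) = -2509/(-7 + (-277*(-1/166))**2) = -2509/(-7 + (277/166)**2) = -2509/(-7 + 76729/27556) = -2509/(-116163/27556) = -2509*(-27556/116163) = 69138004/116163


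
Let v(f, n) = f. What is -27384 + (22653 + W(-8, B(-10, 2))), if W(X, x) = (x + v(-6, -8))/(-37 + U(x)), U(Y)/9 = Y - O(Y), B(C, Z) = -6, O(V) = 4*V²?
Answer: -6561885/1387 ≈ -4731.0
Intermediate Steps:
U(Y) = -36*Y² + 9*Y (U(Y) = 9*(Y - 4*Y²) = -36*Y² + 9*Y)
W(X, x) = (-6 + x)/(-37 + 9*x*(1 - 4*x)) (W(X, x) = (x - 6)/(-37 + 9*x*(1 - 4*x)) = (-6 + x)/(-37 + 9*x*(1 - 4*x)))
-27384 + (22653 + W(-8, B(-10, 2))) = -27384 + (22653 + (6 - 1*(-6))/(37 - 9*(-6) + 36*(-6)²)) = -27384 + (22653 + (6 + 6)/(37 + 54 + 36*36)) = -27384 + (22653 + 12/(37 + 54 + 1296)) = -27384 + (22653 + 12/1387) = -27384 + 31419723/1387 = -6561885/1387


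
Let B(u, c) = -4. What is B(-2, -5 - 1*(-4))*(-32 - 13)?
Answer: 180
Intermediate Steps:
B(-2, -5 - 1*(-4))*(-32 - 13) = -4*(-32 - 13) = -4*(-45) = 180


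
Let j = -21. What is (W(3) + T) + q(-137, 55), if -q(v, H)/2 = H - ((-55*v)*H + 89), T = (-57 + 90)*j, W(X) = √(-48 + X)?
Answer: 828225 + 3*I*√5 ≈ 8.2823e+5 + 6.7082*I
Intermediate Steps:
T = -693 (T = (-57 + 90)*(-21) = 33*(-21) = -693)
q(v, H) = 178 - 2*H - 110*H*v (q(v, H) = -2*(H - ((-55*v)*H + 89)) = -2*(H - (-55*H*v + 89)) = -2*(H - (89 - 55*H*v)) = -2*(H + (-89 + 55*H*v)) = -2*(-89 + H + 55*H*v) = 178 - 2*H - 110*H*v)
(W(3) + T) + q(-137, 55) = (√(-48 + 3) - 693) + (178 - 2*55 - 110*55*(-137)) = (√(-45) - 693) + (178 - 110 + 828850) = (3*I*√5 - 693) + 828918 = (-693 + 3*I*√5) + 828918 = 828225 + 3*I*√5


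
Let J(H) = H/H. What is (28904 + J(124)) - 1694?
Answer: 27211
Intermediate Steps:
J(H) = 1
(28904 + J(124)) - 1694 = (28904 + 1) - 1694 = 28905 - 1694 = 27211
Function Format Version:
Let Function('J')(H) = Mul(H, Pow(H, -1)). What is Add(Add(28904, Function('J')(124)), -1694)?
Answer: 27211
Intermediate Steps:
Function('J')(H) = 1
Add(Add(28904, Function('J')(124)), -1694) = Add(Add(28904, 1), -1694) = Add(28905, -1694) = 27211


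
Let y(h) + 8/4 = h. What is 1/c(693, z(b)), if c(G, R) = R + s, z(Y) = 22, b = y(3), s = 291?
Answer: 1/313 ≈ 0.0031949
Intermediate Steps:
y(h) = -2 + h
b = 1 (b = -2 + 3 = 1)
c(G, R) = 291 + R (c(G, R) = R + 291 = 291 + R)
1/c(693, z(b)) = 1/(291 + 22) = 1/313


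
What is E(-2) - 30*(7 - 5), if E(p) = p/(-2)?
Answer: -59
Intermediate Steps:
E(p) = -p/2 (E(p) = p*(-½) = -p/2)
E(-2) - 30*(7 - 5) = -½*(-2) - 30*(7 - 5) = 1 - 30*2 = 1 - 5*12 = 1 - 60 = -59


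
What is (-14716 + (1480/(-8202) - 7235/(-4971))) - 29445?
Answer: -300081096412/6795357 ≈ -44160.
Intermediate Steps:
(-14716 + (1480/(-8202) - 7235/(-4971))) - 29445 = (-14716 + (1480*(-1/8202) - 7235*(-1/4971))) - 29445 = (-14716 + (-740/4101 + 7235/4971)) - 29445 = (-14716 + 8664065/6795357) - 29445 = -99991809547/6795357 - 29445 = -300081096412/6795357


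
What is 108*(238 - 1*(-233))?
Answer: 50868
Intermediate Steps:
108*(238 - 1*(-233)) = 108*(238 + 233) = 108*471 = 50868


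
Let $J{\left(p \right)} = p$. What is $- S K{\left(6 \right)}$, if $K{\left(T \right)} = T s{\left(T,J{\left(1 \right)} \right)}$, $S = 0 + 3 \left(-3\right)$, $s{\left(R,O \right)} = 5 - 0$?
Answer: $270$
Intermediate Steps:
$s{\left(R,O \right)} = 5$ ($s{\left(R,O \right)} = 5 + 0 = 5$)
$S = -9$ ($S = 0 - 9 = -9$)
$K{\left(T \right)} = 5 T$ ($K{\left(T \right)} = T 5 = 5 T$)
$- S K{\left(6 \right)} = \left(-1\right) \left(-9\right) 5 \cdot 6 = 9 \cdot 30 = 270$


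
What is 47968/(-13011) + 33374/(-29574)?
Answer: -308805791/64131219 ≈ -4.8152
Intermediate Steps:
47968/(-13011) + 33374/(-29574) = 47968*(-1/13011) + 33374*(-1/29574) = -47968/13011 - 16687/14787 = -308805791/64131219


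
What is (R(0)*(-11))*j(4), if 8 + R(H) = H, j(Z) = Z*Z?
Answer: 1408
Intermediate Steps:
j(Z) = Z²
R(H) = -8 + H
(R(0)*(-11))*j(4) = ((-8 + 0)*(-11))*4² = -8*(-11)*16 = 88*16 = 1408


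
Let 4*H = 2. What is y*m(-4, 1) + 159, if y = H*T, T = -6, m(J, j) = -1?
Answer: 162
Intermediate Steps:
H = 1/2 (H = (1/4)*2 = 1/2 ≈ 0.50000)
y = -3 (y = (1/2)*(-6) = -3)
y*m(-4, 1) + 159 = -3*(-1) + 159 = 3 + 159 = 162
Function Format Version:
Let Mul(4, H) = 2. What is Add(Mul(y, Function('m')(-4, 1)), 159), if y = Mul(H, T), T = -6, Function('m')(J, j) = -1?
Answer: 162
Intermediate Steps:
H = Rational(1, 2) (H = Mul(Rational(1, 4), 2) = Rational(1, 2) ≈ 0.50000)
y = -3 (y = Mul(Rational(1, 2), -6) = -3)
Add(Mul(y, Function('m')(-4, 1)), 159) = Add(Mul(-3, -1), 159) = Add(3, 159) = 162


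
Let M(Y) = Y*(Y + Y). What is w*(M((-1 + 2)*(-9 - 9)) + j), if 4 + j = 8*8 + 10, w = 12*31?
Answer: 267096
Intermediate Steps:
w = 372
j = 70 (j = -4 + (8*8 + 10) = -4 + (64 + 10) = -4 + 74 = 70)
M(Y) = 2*Y² (M(Y) = Y*(2*Y) = 2*Y²)
w*(M((-1 + 2)*(-9 - 9)) + j) = 372*(2*((-1 + 2)*(-9 - 9))² + 70) = 372*(2*(1*(-18))² + 70) = 372*(2*(-18)² + 70) = 372*(2*324 + 70) = 372*(648 + 70) = 372*718 = 267096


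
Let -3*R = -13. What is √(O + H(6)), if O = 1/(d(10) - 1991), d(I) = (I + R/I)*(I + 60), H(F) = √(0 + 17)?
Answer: √(-11346 + 14303524*√17)/3782 ≈ 2.0303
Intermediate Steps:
R = 13/3 (R = -⅓*(-13) = 13/3 ≈ 4.3333)
H(F) = √17
d(I) = (60 + I)*(I + 13/(3*I)) (d(I) = (I + 13/(3*I))*(I + 60) = (I + 13/(3*I))*(60 + I) = (60 + I)*(I + 13/(3*I)))
O = -3/3782 (O = 1/((13/3 + 10² + 60*10 + 260/10) - 1991) = 1/((13/3 + 100 + 600 + 260*(⅒)) - 1991) = 1/((13/3 + 100 + 600 + 26) - 1991) = 1/(2191/3 - 1991) = 1/(-3782/3) = -3/3782 ≈ -0.00079323)
√(O + H(6)) = √(-3/3782 + √17)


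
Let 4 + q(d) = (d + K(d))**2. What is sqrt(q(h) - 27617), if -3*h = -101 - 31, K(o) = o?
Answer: I*sqrt(19877) ≈ 140.99*I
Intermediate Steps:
h = 44 (h = -(-101 - 31)/3 = -1/3*(-132) = 44)
q(d) = -4 + 4*d**2 (q(d) = -4 + (d + d)**2 = -4 + (2*d)**2 = -4 + 4*d**2)
sqrt(q(h) - 27617) = sqrt((-4 + 4*44**2) - 27617) = sqrt((-4 + 4*1936) - 27617) = sqrt((-4 + 7744) - 27617) = sqrt(7740 - 27617) = sqrt(-19877) = I*sqrt(19877)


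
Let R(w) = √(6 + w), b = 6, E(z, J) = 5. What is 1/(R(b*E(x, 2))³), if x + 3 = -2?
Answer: 1/216 ≈ 0.0046296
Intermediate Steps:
x = -5 (x = -3 - 2 = -5)
1/(R(b*E(x, 2))³) = 1/((√(6 + 6*5))³) = 1/((√(6 + 30))³) = 1/((√36)³) = 1/(6³) = 1/216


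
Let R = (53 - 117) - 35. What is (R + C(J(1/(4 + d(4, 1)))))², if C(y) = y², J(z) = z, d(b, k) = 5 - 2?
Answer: 23522500/2401 ≈ 9797.0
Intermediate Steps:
d(b, k) = 3
R = -99 (R = -64 - 35 = -99)
(R + C(J(1/(4 + d(4, 1)))))² = (-99 + (1/(4 + 3))²)² = (-99 + (1/7)²)² = (-99 + (⅐)²)² = (-99 + 1/49)² = (-4850/49)² = 23522500/2401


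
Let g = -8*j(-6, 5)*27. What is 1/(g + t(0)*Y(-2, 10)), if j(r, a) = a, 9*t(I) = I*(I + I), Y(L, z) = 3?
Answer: -1/1080 ≈ -0.00092593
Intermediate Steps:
t(I) = 2*I²/9 (t(I) = (I*(I + I))/9 = (I*(2*I))/9 = (2*I²)/9 = 2*I²/9)
g = -1080 (g = -8*5*27 = -40*27 = -1080)
1/(g + t(0)*Y(-2, 10)) = 1/(-1080 + ((2/9)*0²)*3) = 1/(-1080 + ((2/9)*0)*3) = 1/(-1080 + 0*3) = 1/(-1080 + 0) = 1/(-1080) = -1/1080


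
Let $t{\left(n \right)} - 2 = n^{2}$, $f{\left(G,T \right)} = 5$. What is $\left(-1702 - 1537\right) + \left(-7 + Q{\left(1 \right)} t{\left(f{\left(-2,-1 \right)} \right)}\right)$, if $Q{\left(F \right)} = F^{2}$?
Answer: $-3219$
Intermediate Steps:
$t{\left(n \right)} = 2 + n^{2}$
$\left(-1702 - 1537\right) + \left(-7 + Q{\left(1 \right)} t{\left(f{\left(-2,-1 \right)} \right)}\right) = \left(-1702 - 1537\right) - \left(7 - 1^{2} \left(2 + 5^{2}\right)\right) = -3239 - \left(7 - \left(2 + 25\right)\right) = -3239 + \left(-7 + 1 \cdot 27\right) = -3239 + \left(-7 + 27\right) = -3239 + 20 = -3219$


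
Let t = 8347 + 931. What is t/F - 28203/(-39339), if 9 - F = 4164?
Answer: -27533753/18161505 ≈ -1.5161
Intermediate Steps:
F = -4155 (F = 9 - 1*4164 = 9 - 4164 = -4155)
t = 9278
t/F - 28203/(-39339) = 9278/(-4155) - 28203/(-39339) = 9278*(-1/4155) - 28203*(-1/39339) = -9278/4155 + 9401/13113 = -27533753/18161505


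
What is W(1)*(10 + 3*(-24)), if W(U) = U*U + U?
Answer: -124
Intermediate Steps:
W(U) = U + U² (W(U) = U² + U = U + U²)
W(1)*(10 + 3*(-24)) = (1*(1 + 1))*(10 + 3*(-24)) = (1*2)*(10 - 72) = 2*(-62) = -124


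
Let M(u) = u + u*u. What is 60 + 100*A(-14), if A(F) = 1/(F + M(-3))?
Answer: 95/2 ≈ 47.500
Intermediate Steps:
M(u) = u + u²
A(F) = 1/(6 + F) (A(F) = 1/(F - 3*(1 - 3)) = 1/(F - 3*(-2)) = 1/(F + 6) = 1/(6 + F))
60 + 100*A(-14) = 60 + 100/(6 - 14) = 60 + 100/(-8) = 60 + 100*(-⅛) = 60 - 25/2 = 95/2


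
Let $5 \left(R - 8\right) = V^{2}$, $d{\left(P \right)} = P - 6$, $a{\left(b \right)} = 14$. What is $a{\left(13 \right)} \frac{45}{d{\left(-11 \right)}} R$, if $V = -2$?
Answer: $- \frac{5544}{17} \approx -326.12$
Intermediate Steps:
$d{\left(P \right)} = -6 + P$ ($d{\left(P \right)} = P - 6 = -6 + P$)
$R = \frac{44}{5}$ ($R = 8 + \frac{\left(-2\right)^{2}}{5} = 8 + \frac{1}{5} \cdot 4 = 8 + \frac{4}{5} = \frac{44}{5} \approx 8.8$)
$a{\left(13 \right)} \frac{45}{d{\left(-11 \right)}} R = 14 \frac{45}{-6 - 11} \cdot \frac{44}{5} = 14 \frac{45}{-17} \cdot \frac{44}{5} = 14 \cdot 45 \left(- \frac{1}{17}\right) \frac{44}{5} = 14 \left(- \frac{45}{17}\right) \frac{44}{5} = \left(- \frac{630}{17}\right) \frac{44}{5} = - \frac{5544}{17}$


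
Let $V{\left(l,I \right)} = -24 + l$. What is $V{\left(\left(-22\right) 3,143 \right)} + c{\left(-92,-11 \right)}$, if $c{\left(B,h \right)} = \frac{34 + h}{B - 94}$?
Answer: $- \frac{16763}{186} \approx -90.124$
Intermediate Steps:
$c{\left(B,h \right)} = \frac{34 + h}{-94 + B}$
$V{\left(\left(-22\right) 3,143 \right)} + c{\left(-92,-11 \right)} = \left(-24 - 66\right) + \frac{34 - 11}{-94 - 92} = \left(-24 - 66\right) + \frac{1}{-186} \cdot 23 = -90 - \frac{23}{186} = - \frac{16763}{186}$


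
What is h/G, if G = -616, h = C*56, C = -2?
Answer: 2/11 ≈ 0.18182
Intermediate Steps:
h = -112 (h = -2*56 = -112)
h/G = -112/(-616) = -112*(-1/616) = 2/11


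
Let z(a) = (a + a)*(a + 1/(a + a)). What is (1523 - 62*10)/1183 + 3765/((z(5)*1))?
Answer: 214288/2873 ≈ 74.587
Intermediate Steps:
z(a) = 2*a*(a + 1/(2*a)) (z(a) = (2*a)*(a + 1/(2*a)) = 2*a*(a + 1/(2*a)))
(1523 - 62*10)/1183 + 3765/((z(5)*1)) = (1523 - 62*10)/1183 + 3765/(((1 + 2*5²)*1)) = (1523 - 1*620)*(1/1183) + 3765/(((1 + 2*25)*1)) = (1523 - 620)*(1/1183) + 3765/(((1 + 50)*1)) = 903*(1/1183) + 3765/((51*1)) = 129/169 + 3765/51 = 129/169 + 3765*(1/51) = 129/169 + 1255/17 = 214288/2873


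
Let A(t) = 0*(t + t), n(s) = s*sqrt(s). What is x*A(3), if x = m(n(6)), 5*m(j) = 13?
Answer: 0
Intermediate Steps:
n(s) = s**(3/2)
A(t) = 0 (A(t) = 0*(2*t) = 0)
m(j) = 13/5 (m(j) = (1/5)*13 = 13/5)
x = 13/5 ≈ 2.6000
x*A(3) = (13/5)*0 = 0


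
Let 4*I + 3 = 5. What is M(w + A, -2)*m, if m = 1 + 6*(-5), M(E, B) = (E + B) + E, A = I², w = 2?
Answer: -145/2 ≈ -72.500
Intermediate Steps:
I = ½ (I = -¾ + (¼)*5 = -¾ + 5/4 = ½ ≈ 0.50000)
A = ¼ (A = (½)² = ¼ ≈ 0.25000)
M(E, B) = B + 2*E (M(E, B) = (B + E) + E = B + 2*E)
m = -29 (m = 1 - 30 = -29)
M(w + A, -2)*m = (-2 + 2*(2 + ¼))*(-29) = (-2 + 2*(9/4))*(-29) = (-2 + 9/2)*(-29) = (5/2)*(-29) = -145/2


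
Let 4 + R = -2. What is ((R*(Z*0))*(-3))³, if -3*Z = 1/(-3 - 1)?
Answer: 0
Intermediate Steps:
R = -6 (R = -4 - 2 = -6)
Z = 1/12 (Z = -1/(3*(-3 - 1)) = -⅓/(-4) = -⅓*(-¼) = 1/12 ≈ 0.083333)
((R*(Z*0))*(-3))³ = (-0/2*(-3))³ = (-6*0*(-3))³ = (0*(-3))³ = 0³ = 0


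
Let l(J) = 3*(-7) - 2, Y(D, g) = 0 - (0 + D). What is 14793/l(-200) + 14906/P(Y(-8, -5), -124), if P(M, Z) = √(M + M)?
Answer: 141833/46 ≈ 3083.3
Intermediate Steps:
Y(D, g) = -D (Y(D, g) = 0 - D = -D)
P(M, Z) = √2*√M (P(M, Z) = √(2*M) = √2*√M)
l(J) = -23 (l(J) = -21 - 2 = -23)
14793/l(-200) + 14906/P(Y(-8, -5), -124) = 14793/(-23) + 14906/((√2*√(-1*(-8)))) = 14793*(-1/23) + 14906/((√2*√8)) = -14793/23 + 14906/((√2*(2*√2))) = -14793/23 + 14906/4 = -14793/23 + 14906*(¼) = -14793/23 + 7453/2 = 141833/46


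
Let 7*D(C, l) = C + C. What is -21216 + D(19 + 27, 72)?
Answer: -148420/7 ≈ -21203.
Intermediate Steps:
D(C, l) = 2*C/7 (D(C, l) = (C + C)/7 = (2*C)/7 = 2*C/7)
-21216 + D(19 + 27, 72) = -21216 + 2*(19 + 27)/7 = -21216 + (2/7)*46 = -21216 + 92/7 = -148420/7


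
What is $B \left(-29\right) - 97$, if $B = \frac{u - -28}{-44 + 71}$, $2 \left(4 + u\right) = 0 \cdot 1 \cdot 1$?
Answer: $- \frac{1105}{9} \approx -122.78$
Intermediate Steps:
$u = -4$ ($u = -4 + \frac{0 \cdot 1 \cdot 1}{2} = -4 + \frac{0 \cdot 1}{2} = -4 + \frac{1}{2} \cdot 0 = -4 + 0 = -4$)
$B = \frac{8}{9}$ ($B = \frac{-4 - -28}{-44 + 71} = \frac{-4 + 28}{27} = 24 \cdot \frac{1}{27} = \frac{8}{9} \approx 0.88889$)
$B \left(-29\right) - 97 = \frac{8}{9} \left(-29\right) - 97 = - \frac{232}{9} - 97 = - \frac{1105}{9}$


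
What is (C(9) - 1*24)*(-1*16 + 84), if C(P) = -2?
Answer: -1768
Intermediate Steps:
(C(9) - 1*24)*(-1*16 + 84) = (-2 - 1*24)*(-1*16 + 84) = (-2 - 24)*(-16 + 84) = -26*68 = -1768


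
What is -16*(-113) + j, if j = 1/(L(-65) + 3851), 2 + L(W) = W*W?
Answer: 14597793/8074 ≈ 1808.0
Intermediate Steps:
L(W) = -2 + W² (L(W) = -2 + W*W = -2 + W²)
j = 1/8074 (j = 1/((-2 + (-65)²) + 3851) = 1/((-2 + 4225) + 3851) = 1/(4223 + 3851) = 1/8074 ≈ 0.00012385)
-16*(-113) + j = -16*(-113) + 1/8074 = 1808 + 1/8074 = 14597793/8074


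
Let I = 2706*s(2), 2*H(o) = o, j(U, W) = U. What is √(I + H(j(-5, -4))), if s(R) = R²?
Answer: √43286/2 ≈ 104.03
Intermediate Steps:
H(o) = o/2
I = 10824 (I = 2706*2² = 2706*4 = 10824)
√(I + H(j(-5, -4))) = √(10824 + (½)*(-5)) = √(10824 - 5/2) = √(21643/2) = √43286/2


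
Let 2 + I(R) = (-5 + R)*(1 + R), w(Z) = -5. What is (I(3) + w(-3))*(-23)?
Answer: 345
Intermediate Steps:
I(R) = -2 + (1 + R)*(-5 + R) (I(R) = -2 + (-5 + R)*(1 + R) = -2 + (1 + R)*(-5 + R))
(I(3) + w(-3))*(-23) = ((-7 + 3² - 4*3) - 5)*(-23) = ((-7 + 9 - 12) - 5)*(-23) = (-10 - 5)*(-23) = -15*(-23) = 345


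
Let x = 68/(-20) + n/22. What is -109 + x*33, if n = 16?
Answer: -986/5 ≈ -197.20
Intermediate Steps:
x = -147/55 (x = 68/(-20) + 16/22 = 68*(-1/20) + 16*(1/22) = -17/5 + 8/11 = -147/55 ≈ -2.6727)
-109 + x*33 = -109 - 147/55*33 = -109 - 441/5 = -986/5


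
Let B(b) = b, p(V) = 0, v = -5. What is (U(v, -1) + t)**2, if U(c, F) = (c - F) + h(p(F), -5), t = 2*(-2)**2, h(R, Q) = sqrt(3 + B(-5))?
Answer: (4 + I*sqrt(2))**2 ≈ 14.0 + 11.314*I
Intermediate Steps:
h(R, Q) = I*sqrt(2) (h(R, Q) = sqrt(3 - 5) = sqrt(-2) = I*sqrt(2))
t = 8 (t = 2*4 = 8)
U(c, F) = c - F + I*sqrt(2) (U(c, F) = (c - F) + I*sqrt(2) = c - F + I*sqrt(2))
(U(v, -1) + t)**2 = ((-5 - 1*(-1) + I*sqrt(2)) + 8)**2 = ((-5 + 1 + I*sqrt(2)) + 8)**2 = ((-4 + I*sqrt(2)) + 8)**2 = (4 + I*sqrt(2))**2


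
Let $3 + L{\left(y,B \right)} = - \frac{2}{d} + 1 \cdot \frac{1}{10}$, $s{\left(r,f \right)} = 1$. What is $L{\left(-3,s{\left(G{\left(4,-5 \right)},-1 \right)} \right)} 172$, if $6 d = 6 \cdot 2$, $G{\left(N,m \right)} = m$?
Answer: $- \frac{3354}{5} \approx -670.8$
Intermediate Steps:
$d = 2$ ($d = \frac{6 \cdot 2}{6} = \frac{1}{6} \cdot 12 = 2$)
$L{\left(y,B \right)} = - \frac{39}{10}$ ($L{\left(y,B \right)} = -3 + \left(- \frac{2}{2} + 1 \cdot \frac{1}{10}\right) = -3 + \left(\left(-2\right) \frac{1}{2} + 1 \cdot \frac{1}{10}\right) = -3 + \left(-1 + \frac{1}{10}\right) = -3 - \frac{9}{10} = - \frac{39}{10}$)
$L{\left(-3,s{\left(G{\left(4,-5 \right)},-1 \right)} \right)} 172 = \left(- \frac{39}{10}\right) 172 = - \frac{3354}{5}$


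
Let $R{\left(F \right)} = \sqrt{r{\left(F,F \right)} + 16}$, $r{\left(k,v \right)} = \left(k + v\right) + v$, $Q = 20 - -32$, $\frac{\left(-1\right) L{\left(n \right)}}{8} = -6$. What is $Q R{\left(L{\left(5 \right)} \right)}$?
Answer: $208 \sqrt{10} \approx 657.75$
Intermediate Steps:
$L{\left(n \right)} = 48$ ($L{\left(n \right)} = \left(-8\right) \left(-6\right) = 48$)
$Q = 52$ ($Q = 20 + 32 = 52$)
$r{\left(k,v \right)} = k + 2 v$
$R{\left(F \right)} = \sqrt{16 + 3 F}$ ($R{\left(F \right)} = \sqrt{\left(F + 2 F\right) + 16} = \sqrt{3 F + 16} = \sqrt{16 + 3 F}$)
$Q R{\left(L{\left(5 \right)} \right)} = 52 \sqrt{16 + 3 \cdot 48} = 52 \sqrt{16 + 144} = 52 \sqrt{160} = 52 \cdot 4 \sqrt{10} = 208 \sqrt{10}$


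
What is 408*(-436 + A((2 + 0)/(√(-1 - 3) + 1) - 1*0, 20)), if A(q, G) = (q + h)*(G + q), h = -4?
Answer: -5202816/25 - 137088*I/25 ≈ -2.0811e+5 - 5483.5*I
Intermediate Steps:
A(q, G) = (-4 + q)*(G + q) (A(q, G) = (q - 4)*(G + q) = (-4 + q)*(G + q))
408*(-436 + A((2 + 0)/(√(-1 - 3) + 1) - 1*0, 20)) = 408*(-436 + (((2 + 0)/(√(-1 - 3) + 1) - 1*0)² - 4*20 - 4*((2 + 0)/(√(-1 - 3) + 1) - 1*0) + 20*((2 + 0)/(√(-1 - 3) + 1) - 1*0))) = 408*(-436 + ((2/(√(-4) + 1) + 0)² - 80 - 4*(2/(√(-4) + 1) + 0) + 20*(2/(√(-4) + 1) + 0))) = 408*(-436 + ((2/(2*I + 1) + 0)² - 80 - 4*(2/(2*I + 1) + 0) + 20*(2/(2*I + 1) + 0))) = 408*(-436 + ((2/(1 + 2*I) + 0)² - 80 - 4*(2/(1 + 2*I) + 0) + 20*(2/(1 + 2*I) + 0))) = 408*(-436 + ((2*((1 - 2*I)/5) + 0)² - 80 - 4*(2*((1 - 2*I)/5) + 0) + 20*(2*((1 - 2*I)/5) + 0))) = 408*(-436 + ((2*(1 - 2*I)/5 + 0)² - 80 - 4*(2*(1 - 2*I)/5 + 0) + 20*(2*(1 - 2*I)/5 + 0))) = 408*(-436 + ((2*(1 - 2*I)/5)² - 80 - 8*(1 - 2*I)/5 + 20*(2*(1 - 2*I)/5))) = 408*(-436 + (4*(1 - 2*I)²/25 - 80 - 8*(1 - 2*I)/5 + 8*(1 - 2*I))) = 408*(-436 + (-80 + 4*(1 - 2*I)²/25 + 32*(1 - 2*I)/5)) = 408*(-516 + 4*(1 - 2*I)²/25 + 32*(1 - 2*I)/5) = -210528 + 1632*(1 - 2*I)²/25 + 13056*(1 - 2*I)/5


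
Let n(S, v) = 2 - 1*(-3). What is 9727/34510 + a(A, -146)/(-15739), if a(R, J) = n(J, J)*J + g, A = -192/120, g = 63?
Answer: 176111423/543152890 ≈ 0.32424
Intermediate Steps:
n(S, v) = 5 (n(S, v) = 2 + 3 = 5)
A = -8/5 (A = -192*1/120 = -8/5 ≈ -1.6000)
a(R, J) = 63 + 5*J (a(R, J) = 5*J + 63 = 63 + 5*J)
9727/34510 + a(A, -146)/(-15739) = 9727/34510 + (63 + 5*(-146))/(-15739) = 9727*(1/34510) + (63 - 730)*(-1/15739) = 9727/34510 - 667*(-1/15739) = 9727/34510 + 667/15739 = 176111423/543152890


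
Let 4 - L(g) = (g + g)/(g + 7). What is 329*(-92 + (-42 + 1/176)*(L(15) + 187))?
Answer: -2565498901/968 ≈ -2.6503e+6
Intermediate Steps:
L(g) = 4 - 2*g/(7 + g) (L(g) = 4 - (g + g)/(g + 7) = 4 - 2*g/(7 + g))
329*(-92 + (-42 + 1/176)*(L(15) + 187)) = 329*(-92 + (-42 + 1/176)*(2*(14 + 15)/(7 + 15) + 187)) = 329*(-92 + (-42 + 1/176)*(2*29/22 + 187)) = 329*(-92 - 7391*(2*(1/22)*29 + 187)/176) = 329*(-92 - 7391*(29/11 + 187)/176) = 329*(-92 - 7391/176*2086/11) = 329*(-92 - 7708813/968) = 329*(-7797869/968) = -2565498901/968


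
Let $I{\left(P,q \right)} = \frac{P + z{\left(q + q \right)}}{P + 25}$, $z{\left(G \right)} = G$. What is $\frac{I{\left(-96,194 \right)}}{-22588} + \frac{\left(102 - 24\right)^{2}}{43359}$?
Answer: $\frac{814155305}{5794742461} \approx 0.1405$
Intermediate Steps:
$I{\left(P,q \right)} = \frac{P + 2 q}{25 + P}$ ($I{\left(P,q \right)} = \frac{P + \left(q + q\right)}{P + 25} = \frac{P + 2 q}{25 + P}$)
$\frac{I{\left(-96,194 \right)}}{-22588} + \frac{\left(102 - 24\right)^{2}}{43359} = \frac{\frac{1}{25 - 96} \left(-96 + 2 \cdot 194\right)}{-22588} + \frac{\left(102 - 24\right)^{2}}{43359} = \frac{-96 + 388}{-71} \left(- \frac{1}{22588}\right) + \left(102 - 24\right)^{2} \cdot \frac{1}{43359} = \left(- \frac{1}{71}\right) 292 \left(- \frac{1}{22588}\right) + 78^{2} \cdot \frac{1}{43359} = \left(- \frac{292}{71}\right) \left(- \frac{1}{22588}\right) + 6084 \cdot \frac{1}{43359} = \frac{73}{400937} + \frac{2028}{14453} = \frac{814155305}{5794742461}$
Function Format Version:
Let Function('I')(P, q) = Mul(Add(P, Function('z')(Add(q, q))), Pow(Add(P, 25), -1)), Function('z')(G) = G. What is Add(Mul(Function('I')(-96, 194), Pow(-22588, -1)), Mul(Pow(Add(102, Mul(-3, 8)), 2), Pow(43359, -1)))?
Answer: Rational(814155305, 5794742461) ≈ 0.14050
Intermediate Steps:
Function('I')(P, q) = Mul(Pow(Add(25, P), -1), Add(P, Mul(2, q))) (Function('I')(P, q) = Mul(Add(P, Add(q, q)), Pow(Add(P, 25), -1)) = Mul(Add(P, Mul(2, q)), Pow(Add(25, P), -1)) = Mul(Pow(Add(25, P), -1), Add(P, Mul(2, q))))
Add(Mul(Function('I')(-96, 194), Pow(-22588, -1)), Mul(Pow(Add(102, Mul(-3, 8)), 2), Pow(43359, -1))) = Add(Mul(Mul(Pow(Add(25, -96), -1), Add(-96, Mul(2, 194))), Pow(-22588, -1)), Mul(Pow(Add(102, Mul(-3, 8)), 2), Pow(43359, -1))) = Add(Mul(Mul(Pow(-71, -1), Add(-96, 388)), Rational(-1, 22588)), Mul(Pow(Add(102, -24), 2), Rational(1, 43359))) = Add(Mul(Mul(Rational(-1, 71), 292), Rational(-1, 22588)), Mul(Pow(78, 2), Rational(1, 43359))) = Add(Mul(Rational(-292, 71), Rational(-1, 22588)), Mul(6084, Rational(1, 43359))) = Add(Rational(73, 400937), Rational(2028, 14453)) = Rational(814155305, 5794742461)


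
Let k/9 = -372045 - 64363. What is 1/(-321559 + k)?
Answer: -1/4249231 ≈ -2.3534e-7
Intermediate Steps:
k = -3927672 (k = 9*(-372045 - 64363) = 9*(-436408) = -3927672)
1/(-321559 + k) = 1/(-321559 - 3927672) = 1/(-4249231) = -1/4249231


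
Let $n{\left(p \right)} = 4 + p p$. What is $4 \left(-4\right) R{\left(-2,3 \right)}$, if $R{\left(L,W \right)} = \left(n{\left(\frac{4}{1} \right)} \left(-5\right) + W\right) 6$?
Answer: $9312$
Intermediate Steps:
$n{\left(p \right)} = 4 + p^{2}$
$R{\left(L,W \right)} = -600 + 6 W$ ($R{\left(L,W \right)} = \left(\left(4 + \left(\frac{4}{1}\right)^{2}\right) \left(-5\right) + W\right) 6 = \left(\left(4 + \left(4 \cdot 1\right)^{2}\right) \left(-5\right) + W\right) 6 = \left(\left(4 + 4^{2}\right) \left(-5\right) + W\right) 6 = \left(\left(4 + 16\right) \left(-5\right) + W\right) 6 = \left(20 \left(-5\right) + W\right) 6 = \left(-100 + W\right) 6 = -600 + 6 W$)
$4 \left(-4\right) R{\left(-2,3 \right)} = 4 \left(-4\right) \left(-600 + 6 \cdot 3\right) = - 16 \left(-600 + 18\right) = \left(-16\right) \left(-582\right) = 9312$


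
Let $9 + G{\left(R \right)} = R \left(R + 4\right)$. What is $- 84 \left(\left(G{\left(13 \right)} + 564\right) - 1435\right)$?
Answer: $55356$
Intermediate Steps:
$G{\left(R \right)} = -9 + R \left(4 + R\right)$ ($G{\left(R \right)} = -9 + R \left(R + 4\right) = -9 + R \left(4 + R\right)$)
$- 84 \left(\left(G{\left(13 \right)} + 564\right) - 1435\right) = - 84 \left(\left(\left(-9 + 13^{2} + 4 \cdot 13\right) + 564\right) - 1435\right) = - 84 \left(\left(\left(-9 + 169 + 52\right) + 564\right) - 1435\right) = - 84 \left(\left(212 + 564\right) - 1435\right) = - 84 \left(776 - 1435\right) = \left(-84\right) \left(-659\right) = 55356$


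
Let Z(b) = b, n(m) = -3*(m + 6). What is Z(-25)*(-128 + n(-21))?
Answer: 2075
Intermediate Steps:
n(m) = -18 - 3*m (n(m) = -3*(6 + m) = -18 - 3*m)
Z(-25)*(-128 + n(-21)) = -25*(-128 + (-18 - 3*(-21))) = -25*(-128 + (-18 + 63)) = -25*(-128 + 45) = -25*(-83) = 2075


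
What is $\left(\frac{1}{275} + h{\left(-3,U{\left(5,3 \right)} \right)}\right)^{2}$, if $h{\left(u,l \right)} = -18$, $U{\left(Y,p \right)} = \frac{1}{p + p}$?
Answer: $\frac{24492601}{75625} \approx 323.87$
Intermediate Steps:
$U{\left(Y,p \right)} = \frac{1}{2 p}$
$\left(\frac{1}{275} + h{\left(-3,U{\left(5,3 \right)} \right)}\right)^{2} = \left(\frac{1}{275} - 18\right)^{2} = \left(- \frac{4949}{275}\right)^{2} = \frac{24492601}{75625}$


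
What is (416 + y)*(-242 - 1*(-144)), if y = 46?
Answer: -45276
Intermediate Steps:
(416 + y)*(-242 - 1*(-144)) = (416 + 46)*(-242 - 1*(-144)) = 462*(-242 + 144) = 462*(-98) = -45276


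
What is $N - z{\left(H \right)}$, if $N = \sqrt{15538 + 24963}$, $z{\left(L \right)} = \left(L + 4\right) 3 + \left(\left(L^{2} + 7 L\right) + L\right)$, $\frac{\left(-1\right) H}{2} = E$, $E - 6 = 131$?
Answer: $-72074 + \sqrt{40501} \approx -71873.0$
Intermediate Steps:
$E = 137$ ($E = 6 + 131 = 137$)
$H = -274$ ($H = \left(-2\right) 137 = -274$)
$z{\left(L \right)} = 12 + L^{2} + 11 L$ ($z{\left(L \right)} = \left(4 + L\right) 3 + \left(L^{2} + 8 L\right) = \left(12 + 3 L\right) + \left(L^{2} + 8 L\right) = 12 + L^{2} + 11 L$)
$N = \sqrt{40501} \approx 201.25$
$N - z{\left(H \right)} = \sqrt{40501} - \left(12 + \left(-274\right)^{2} + 11 \left(-274\right)\right) = \sqrt{40501} - \left(12 + 75076 - 3014\right) = \sqrt{40501} - 72074 = -72074 + \sqrt{40501}$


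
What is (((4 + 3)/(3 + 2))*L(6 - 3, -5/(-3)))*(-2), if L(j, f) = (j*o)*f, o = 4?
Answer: -56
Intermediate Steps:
L(j, f) = 4*f*j (L(j, f) = (j*4)*f = (4*j)*f = 4*f*j)
(((4 + 3)/(3 + 2))*L(6 - 3, -5/(-3)))*(-2) = (((4 + 3)/(3 + 2))*(4*(-5/(-3))*(6 - 3)))*(-2) = ((7/5)*(4*(-5*(-⅓))*3))*(-2) = ((7*(⅕))*(4*(5/3)*3))*(-2) = ((7/5)*20)*(-2) = 28*(-2) = -56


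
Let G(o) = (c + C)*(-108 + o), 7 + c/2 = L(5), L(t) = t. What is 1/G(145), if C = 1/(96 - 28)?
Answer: -68/10027 ≈ -0.0067817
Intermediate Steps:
c = -4 (c = -14 + 2*5 = -14 + 10 = -4)
C = 1/68 ≈ 0.014706
G(o) = 7317/17 - 271*o/68 (G(o) = (-4 + 1/68)*(-108 + o) = -271*(-108 + o)/68 = 7317/17 - 271*o/68)
1/G(145) = 1/(7317/17 - 271/68*145) = 1/(7317/17 - 39295/68) = 1/(-10027/68) = -68/10027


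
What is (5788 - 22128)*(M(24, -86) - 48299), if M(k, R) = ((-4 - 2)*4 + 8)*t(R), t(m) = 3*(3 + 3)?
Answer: 793911580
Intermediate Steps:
t(m) = 18 (t(m) = 3*6 = 18)
M(k, R) = -288 (M(k, R) = ((-4 - 2)*4 + 8)*18 = (-6*4 + 8)*18 = (-24 + 8)*18 = -16*18 = -288)
(5788 - 22128)*(M(24, -86) - 48299) = (5788 - 22128)*(-288 - 48299) = -16340*(-48587) = 793911580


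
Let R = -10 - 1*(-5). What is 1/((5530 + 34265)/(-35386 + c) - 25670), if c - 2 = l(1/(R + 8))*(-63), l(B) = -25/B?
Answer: -30659/787056325 ≈ -3.8954e-5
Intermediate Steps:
R = -5 (R = -10 + 5 = -5)
c = 4727 (c = 2 - 25/(1/(-5 + 8))*(-63) = 2 - 25/(1/3)*(-63) = 2 - 25/1/3*(-63) = 2 - 25*3*(-63) = 2 - 75*(-63) = 2 + 4725 = 4727)
1/((5530 + 34265)/(-35386 + c) - 25670) = 1/((5530 + 34265)/(-35386 + 4727) - 25670) = 1/(39795/(-30659) - 25670) = 1/(39795*(-1/30659) - 25670) = 1/(-39795/30659 - 25670) = 1/(-787056325/30659) = -30659/787056325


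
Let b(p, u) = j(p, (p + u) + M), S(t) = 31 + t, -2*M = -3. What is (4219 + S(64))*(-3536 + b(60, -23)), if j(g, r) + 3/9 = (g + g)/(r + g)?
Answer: -3004345814/197 ≈ -1.5250e+7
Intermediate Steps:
M = 3/2 (M = -½*(-3) = 3/2 ≈ 1.5000)
j(g, r) = -⅓ + 2*g/(g + r) (j(g, r) = -⅓ + (g + g)/(r + g) = -⅓ + (2*g)/(g + r) = -⅓ + 2*g/(g + r))
b(p, u) = (-3/2 - u + 4*p)/(3*(3/2 + u + 2*p)) (b(p, u) = (-((p + u) + 3/2) + 5*p)/(3*(p + ((p + u) + 3/2))) = (-(3/2 + p + u) + 5*p)/(3*(p + (3/2 + p + u))) = ((-3/2 - p - u) + 5*p)/(3*(3/2 + u + 2*p)) = (-3/2 - u + 4*p)/(3*(3/2 + u + 2*p)))
(4219 + S(64))*(-3536 + b(60, -23)) = (4219 + (31 + 64))*(-3536 + (-3 - 2*(-23) + 8*60)/(3*(3 + 2*(-23) + 4*60))) = (4219 + 95)*(-3536 + (-3 + 46 + 480)/(3*(3 - 46 + 240))) = 4314*(-3536 + (⅓)*523/197) = 4314*(-3536 + (⅓)*(1/197)*523) = 4314*(-3536 + 523/591) = 4314*(-2089253/591) = -3004345814/197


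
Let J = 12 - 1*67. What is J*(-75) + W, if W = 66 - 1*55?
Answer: 4136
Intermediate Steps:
J = -55 (J = 12 - 67 = -55)
W = 11 (W = 66 - 55 = 11)
J*(-75) + W = -55*(-75) + 11 = 4125 + 11 = 4136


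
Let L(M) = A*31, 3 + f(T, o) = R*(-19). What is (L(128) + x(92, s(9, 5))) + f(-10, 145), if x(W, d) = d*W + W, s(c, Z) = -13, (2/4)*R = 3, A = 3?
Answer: -1128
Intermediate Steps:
R = 6 (R = 2*3 = 6)
x(W, d) = W + W*d (x(W, d) = W*d + W = W + W*d)
f(T, o) = -117 (f(T, o) = -3 + 6*(-19) = -3 - 114 = -117)
L(M) = 93 (L(M) = 3*31 = 93)
(L(128) + x(92, s(9, 5))) + f(-10, 145) = (93 + 92*(1 - 13)) - 117 = (93 + 92*(-12)) - 117 = (93 - 1104) - 117 = -1011 - 117 = -1128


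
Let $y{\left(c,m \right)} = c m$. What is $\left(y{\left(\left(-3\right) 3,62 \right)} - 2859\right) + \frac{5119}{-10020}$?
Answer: $- \frac{34243459}{10020} \approx -3417.5$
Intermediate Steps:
$\left(y{\left(\left(-3\right) 3,62 \right)} - 2859\right) + \frac{5119}{-10020} = \left(\left(-3\right) 3 \cdot 62 - 2859\right) + \frac{5119}{-10020} = \left(\left(-9\right) 62 - 2859\right) + 5119 \left(- \frac{1}{10020}\right) = \left(-558 - 2859\right) - \frac{5119}{10020} = -3417 - \frac{5119}{10020} = - \frac{34243459}{10020}$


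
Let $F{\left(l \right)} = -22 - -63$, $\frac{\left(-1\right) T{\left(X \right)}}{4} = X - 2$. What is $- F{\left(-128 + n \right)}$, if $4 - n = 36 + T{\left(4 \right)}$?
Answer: $-41$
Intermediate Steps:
$T{\left(X \right)} = 8 - 4 X$ ($T{\left(X \right)} = - 4 \left(X - 2\right) = - 4 \left(-2 + X\right) = 8 - 4 X$)
$n = -24$ ($n = 4 - \left(36 + \left(8 - 16\right)\right) = 4 - \left(36 - 8\right) = 4 - 28 = -24$)
$F{\left(l \right)} = 41$ ($F{\left(l \right)} = -22 + 63 = 41$)
$- F{\left(-128 + n \right)} = \left(-1\right) 41 = -41$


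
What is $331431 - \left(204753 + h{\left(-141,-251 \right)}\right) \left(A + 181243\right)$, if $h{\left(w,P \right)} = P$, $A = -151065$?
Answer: $-6171129925$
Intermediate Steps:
$331431 - \left(204753 + h{\left(-141,-251 \right)}\right) \left(A + 181243\right) = 331431 - \left(204753 - 251\right) \left(-151065 + 181243\right) = 331431 - 204502 \cdot 30178 = 331431 - 6171461356 = -6171129925$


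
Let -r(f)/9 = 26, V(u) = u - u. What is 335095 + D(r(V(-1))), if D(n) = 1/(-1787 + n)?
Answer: 677226994/2021 ≈ 3.3510e+5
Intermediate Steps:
V(u) = 0
r(f) = -234 (r(f) = -9*26 = -234)
335095 + D(r(V(-1))) = 335095 + 1/(-1787 - 234) = 335095 + 1/(-2021) = 335095 - 1/2021 = 677226994/2021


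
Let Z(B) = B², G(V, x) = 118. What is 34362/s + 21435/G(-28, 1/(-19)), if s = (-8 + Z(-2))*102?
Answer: 390897/4012 ≈ 97.432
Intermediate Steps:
s = -408 (s = (-8 + (-2)²)*102 = (-8 + 4)*102 = -4*102 = -408)
34362/s + 21435/G(-28, 1/(-19)) = 34362/(-408) + 21435/118 = 34362*(-1/408) + 21435*(1/118) = -5727/68 + 21435/118 = 390897/4012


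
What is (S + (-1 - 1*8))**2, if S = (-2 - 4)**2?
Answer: 729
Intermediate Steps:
S = 36 (S = (-6)**2 = 36)
(S + (-1 - 1*8))**2 = (36 + (-1 - 1*8))**2 = (36 + (-1 - 8))**2 = (36 - 9)**2 = 27**2 = 729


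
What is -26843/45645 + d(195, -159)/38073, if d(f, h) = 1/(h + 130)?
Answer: -193711492/329394905 ≈ -0.58808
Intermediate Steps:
d(f, h) = 1/(130 + h)
-26843/45645 + d(195, -159)/38073 = -26843/45645 + 1/((130 - 159)*38073) = -26843*1/45645 + (1/38073)/(-29) = -1579/2685 - 1/29*1/38073 = -1579/2685 - 1/1104117 = -193711492/329394905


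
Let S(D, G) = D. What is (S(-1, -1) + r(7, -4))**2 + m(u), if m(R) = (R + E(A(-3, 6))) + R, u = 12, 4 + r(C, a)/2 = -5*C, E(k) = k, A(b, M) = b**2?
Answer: 6274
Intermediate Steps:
r(C, a) = -8 - 10*C (r(C, a) = -8 + 2*(-5*C) = -8 - 10*C)
m(R) = 9 + 2*R (m(R) = (R + (-3)**2) + R = (R + 9) + R = (9 + R) + R = 9 + 2*R)
(S(-1, -1) + r(7, -4))**2 + m(u) = (-1 + (-8 - 10*7))**2 + (9 + 2*12) = (-1 + (-8 - 70))**2 + (9 + 24) = (-1 - 78)**2 + 33 = (-79)**2 + 33 = 6241 + 33 = 6274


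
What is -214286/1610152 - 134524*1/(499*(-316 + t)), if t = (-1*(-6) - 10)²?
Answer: 23065684181/30129969300 ≈ 0.76554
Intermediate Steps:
t = 16 (t = (6 - 10)² = (-4)² = 16)
-214286/1610152 - 134524*1/(499*(-316 + t)) = -214286/1610152 - 134524*1/(499*(-316 + 16)) = -214286*1/1610152 - 134524/(499*(-300)) = -107143/805076 - 134524/(-149700) = -107143/805076 - 134524*(-1/149700) = -107143/805076 + 33631/37425 = 23065684181/30129969300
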